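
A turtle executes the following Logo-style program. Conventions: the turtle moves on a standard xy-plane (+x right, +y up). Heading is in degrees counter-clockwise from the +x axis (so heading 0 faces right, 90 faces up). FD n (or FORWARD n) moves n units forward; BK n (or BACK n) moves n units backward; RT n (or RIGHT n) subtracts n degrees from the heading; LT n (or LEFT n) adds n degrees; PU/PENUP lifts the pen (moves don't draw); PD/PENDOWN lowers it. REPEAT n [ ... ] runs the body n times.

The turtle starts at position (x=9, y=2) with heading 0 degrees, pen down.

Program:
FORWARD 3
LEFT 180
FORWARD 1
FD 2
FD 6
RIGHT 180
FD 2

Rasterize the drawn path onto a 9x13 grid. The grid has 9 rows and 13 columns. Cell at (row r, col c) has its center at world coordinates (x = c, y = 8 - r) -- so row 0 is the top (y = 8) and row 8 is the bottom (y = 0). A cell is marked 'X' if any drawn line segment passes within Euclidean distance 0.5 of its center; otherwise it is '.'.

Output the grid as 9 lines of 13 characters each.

Answer: .............
.............
.............
.............
.............
.............
...XXXXXXXXXX
.............
.............

Derivation:
Segment 0: (9,2) -> (12,2)
Segment 1: (12,2) -> (11,2)
Segment 2: (11,2) -> (9,2)
Segment 3: (9,2) -> (3,2)
Segment 4: (3,2) -> (5,2)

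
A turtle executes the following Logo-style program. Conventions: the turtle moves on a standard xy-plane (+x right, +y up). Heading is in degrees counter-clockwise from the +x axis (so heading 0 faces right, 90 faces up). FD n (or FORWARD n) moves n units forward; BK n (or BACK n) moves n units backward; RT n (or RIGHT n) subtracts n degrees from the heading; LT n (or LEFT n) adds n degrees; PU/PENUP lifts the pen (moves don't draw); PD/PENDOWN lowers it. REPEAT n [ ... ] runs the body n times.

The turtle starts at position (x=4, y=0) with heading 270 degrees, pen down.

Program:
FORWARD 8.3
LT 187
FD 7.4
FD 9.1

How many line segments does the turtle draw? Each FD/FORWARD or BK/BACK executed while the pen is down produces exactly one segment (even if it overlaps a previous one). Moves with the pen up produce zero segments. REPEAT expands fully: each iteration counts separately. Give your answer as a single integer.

Executing turtle program step by step:
Start: pos=(4,0), heading=270, pen down
FD 8.3: (4,0) -> (4,-8.3) [heading=270, draw]
LT 187: heading 270 -> 97
FD 7.4: (4,-8.3) -> (3.098,-0.955) [heading=97, draw]
FD 9.1: (3.098,-0.955) -> (1.989,8.077) [heading=97, draw]
Final: pos=(1.989,8.077), heading=97, 3 segment(s) drawn
Segments drawn: 3

Answer: 3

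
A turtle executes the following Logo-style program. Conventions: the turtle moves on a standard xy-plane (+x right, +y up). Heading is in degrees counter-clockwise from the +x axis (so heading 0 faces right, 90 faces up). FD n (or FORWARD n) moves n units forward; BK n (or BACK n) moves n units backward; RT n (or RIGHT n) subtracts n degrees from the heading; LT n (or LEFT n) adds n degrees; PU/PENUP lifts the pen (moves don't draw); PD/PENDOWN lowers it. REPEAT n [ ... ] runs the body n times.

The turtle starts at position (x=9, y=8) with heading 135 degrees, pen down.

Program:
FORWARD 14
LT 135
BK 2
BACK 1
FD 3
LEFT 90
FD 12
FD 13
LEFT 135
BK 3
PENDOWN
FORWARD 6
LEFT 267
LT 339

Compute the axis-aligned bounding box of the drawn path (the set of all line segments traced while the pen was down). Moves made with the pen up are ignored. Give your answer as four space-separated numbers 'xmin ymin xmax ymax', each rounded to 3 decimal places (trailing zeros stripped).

Answer: -0.899 8 26.222 20.899

Derivation:
Executing turtle program step by step:
Start: pos=(9,8), heading=135, pen down
FD 14: (9,8) -> (-0.899,17.899) [heading=135, draw]
LT 135: heading 135 -> 270
BK 2: (-0.899,17.899) -> (-0.899,19.899) [heading=270, draw]
BK 1: (-0.899,19.899) -> (-0.899,20.899) [heading=270, draw]
FD 3: (-0.899,20.899) -> (-0.899,17.899) [heading=270, draw]
LT 90: heading 270 -> 0
FD 12: (-0.899,17.899) -> (11.101,17.899) [heading=0, draw]
FD 13: (11.101,17.899) -> (24.101,17.899) [heading=0, draw]
LT 135: heading 0 -> 135
BK 3: (24.101,17.899) -> (26.222,15.778) [heading=135, draw]
PD: pen down
FD 6: (26.222,15.778) -> (21.979,20.021) [heading=135, draw]
LT 267: heading 135 -> 42
LT 339: heading 42 -> 21
Final: pos=(21.979,20.021), heading=21, 8 segment(s) drawn

Segment endpoints: x in {-0.899, -0.899, -0.899, 9, 11.101, 21.979, 24.101, 26.222}, y in {8, 15.778, 17.899, 17.899, 17.899, 19.899, 20.021, 20.899}
xmin=-0.899, ymin=8, xmax=26.222, ymax=20.899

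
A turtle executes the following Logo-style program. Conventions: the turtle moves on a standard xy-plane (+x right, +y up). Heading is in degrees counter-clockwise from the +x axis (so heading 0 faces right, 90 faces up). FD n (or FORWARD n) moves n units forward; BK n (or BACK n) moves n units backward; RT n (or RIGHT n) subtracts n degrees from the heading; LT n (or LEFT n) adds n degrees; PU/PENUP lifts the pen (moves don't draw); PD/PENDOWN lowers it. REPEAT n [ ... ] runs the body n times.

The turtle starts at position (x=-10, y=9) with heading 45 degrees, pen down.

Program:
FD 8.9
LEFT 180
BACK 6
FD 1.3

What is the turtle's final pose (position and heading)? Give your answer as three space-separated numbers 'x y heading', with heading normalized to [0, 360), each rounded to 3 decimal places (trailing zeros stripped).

Answer: -0.383 18.617 225

Derivation:
Executing turtle program step by step:
Start: pos=(-10,9), heading=45, pen down
FD 8.9: (-10,9) -> (-3.707,15.293) [heading=45, draw]
LT 180: heading 45 -> 225
BK 6: (-3.707,15.293) -> (0.536,19.536) [heading=225, draw]
FD 1.3: (0.536,19.536) -> (-0.383,18.617) [heading=225, draw]
Final: pos=(-0.383,18.617), heading=225, 3 segment(s) drawn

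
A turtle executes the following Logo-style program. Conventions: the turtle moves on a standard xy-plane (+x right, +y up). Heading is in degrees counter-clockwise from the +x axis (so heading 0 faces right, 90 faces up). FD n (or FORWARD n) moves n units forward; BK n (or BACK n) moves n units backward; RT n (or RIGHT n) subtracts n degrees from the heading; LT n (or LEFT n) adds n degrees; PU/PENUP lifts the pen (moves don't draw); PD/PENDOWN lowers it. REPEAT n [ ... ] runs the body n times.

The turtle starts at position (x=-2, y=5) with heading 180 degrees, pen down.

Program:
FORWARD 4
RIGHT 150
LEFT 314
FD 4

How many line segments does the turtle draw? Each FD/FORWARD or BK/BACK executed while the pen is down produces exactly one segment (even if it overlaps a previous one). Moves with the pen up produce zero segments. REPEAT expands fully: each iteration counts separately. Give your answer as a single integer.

Executing turtle program step by step:
Start: pos=(-2,5), heading=180, pen down
FD 4: (-2,5) -> (-6,5) [heading=180, draw]
RT 150: heading 180 -> 30
LT 314: heading 30 -> 344
FD 4: (-6,5) -> (-2.155,3.897) [heading=344, draw]
Final: pos=(-2.155,3.897), heading=344, 2 segment(s) drawn
Segments drawn: 2

Answer: 2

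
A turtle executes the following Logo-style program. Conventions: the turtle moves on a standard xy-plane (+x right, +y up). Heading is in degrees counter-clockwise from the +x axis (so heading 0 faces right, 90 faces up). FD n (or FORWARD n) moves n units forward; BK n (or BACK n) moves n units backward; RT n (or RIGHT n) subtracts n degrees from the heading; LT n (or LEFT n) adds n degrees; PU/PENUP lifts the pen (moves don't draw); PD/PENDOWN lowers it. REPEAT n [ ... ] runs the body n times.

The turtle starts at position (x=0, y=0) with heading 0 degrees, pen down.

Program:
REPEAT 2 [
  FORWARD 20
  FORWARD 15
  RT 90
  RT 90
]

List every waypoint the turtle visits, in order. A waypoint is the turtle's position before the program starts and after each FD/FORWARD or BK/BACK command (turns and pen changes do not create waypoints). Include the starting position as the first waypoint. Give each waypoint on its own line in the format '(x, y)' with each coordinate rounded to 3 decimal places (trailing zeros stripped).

Executing turtle program step by step:
Start: pos=(0,0), heading=0, pen down
REPEAT 2 [
  -- iteration 1/2 --
  FD 20: (0,0) -> (20,0) [heading=0, draw]
  FD 15: (20,0) -> (35,0) [heading=0, draw]
  RT 90: heading 0 -> 270
  RT 90: heading 270 -> 180
  -- iteration 2/2 --
  FD 20: (35,0) -> (15,0) [heading=180, draw]
  FD 15: (15,0) -> (0,0) [heading=180, draw]
  RT 90: heading 180 -> 90
  RT 90: heading 90 -> 0
]
Final: pos=(0,0), heading=0, 4 segment(s) drawn
Waypoints (5 total):
(0, 0)
(20, 0)
(35, 0)
(15, 0)
(0, 0)

Answer: (0, 0)
(20, 0)
(35, 0)
(15, 0)
(0, 0)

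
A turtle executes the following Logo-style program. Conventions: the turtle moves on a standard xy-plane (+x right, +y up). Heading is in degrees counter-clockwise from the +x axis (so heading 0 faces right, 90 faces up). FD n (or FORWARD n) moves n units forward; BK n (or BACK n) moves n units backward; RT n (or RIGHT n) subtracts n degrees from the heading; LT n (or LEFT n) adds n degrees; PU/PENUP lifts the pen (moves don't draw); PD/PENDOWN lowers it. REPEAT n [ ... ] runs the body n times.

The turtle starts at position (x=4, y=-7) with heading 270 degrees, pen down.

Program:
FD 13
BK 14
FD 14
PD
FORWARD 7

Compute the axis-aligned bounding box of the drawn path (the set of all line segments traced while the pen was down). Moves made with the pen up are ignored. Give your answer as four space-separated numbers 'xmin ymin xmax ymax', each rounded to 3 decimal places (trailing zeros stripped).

Answer: 4 -27 4 -6

Derivation:
Executing turtle program step by step:
Start: pos=(4,-7), heading=270, pen down
FD 13: (4,-7) -> (4,-20) [heading=270, draw]
BK 14: (4,-20) -> (4,-6) [heading=270, draw]
FD 14: (4,-6) -> (4,-20) [heading=270, draw]
PD: pen down
FD 7: (4,-20) -> (4,-27) [heading=270, draw]
Final: pos=(4,-27), heading=270, 4 segment(s) drawn

Segment endpoints: x in {4, 4, 4, 4}, y in {-27, -20, -7, -6}
xmin=4, ymin=-27, xmax=4, ymax=-6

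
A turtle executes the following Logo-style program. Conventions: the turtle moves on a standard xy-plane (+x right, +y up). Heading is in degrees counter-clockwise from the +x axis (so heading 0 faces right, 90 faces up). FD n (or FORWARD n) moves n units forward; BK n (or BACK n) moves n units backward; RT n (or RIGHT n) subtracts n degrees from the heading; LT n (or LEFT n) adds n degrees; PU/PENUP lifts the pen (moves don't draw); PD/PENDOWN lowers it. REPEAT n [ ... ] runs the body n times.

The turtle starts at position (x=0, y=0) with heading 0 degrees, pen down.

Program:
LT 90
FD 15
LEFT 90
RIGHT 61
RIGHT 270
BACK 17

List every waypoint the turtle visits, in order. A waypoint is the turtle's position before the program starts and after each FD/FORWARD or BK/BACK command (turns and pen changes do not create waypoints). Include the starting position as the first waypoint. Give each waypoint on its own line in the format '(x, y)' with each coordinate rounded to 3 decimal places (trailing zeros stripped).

Executing turtle program step by step:
Start: pos=(0,0), heading=0, pen down
LT 90: heading 0 -> 90
FD 15: (0,0) -> (0,15) [heading=90, draw]
LT 90: heading 90 -> 180
RT 61: heading 180 -> 119
RT 270: heading 119 -> 209
BK 17: (0,15) -> (14.869,23.242) [heading=209, draw]
Final: pos=(14.869,23.242), heading=209, 2 segment(s) drawn
Waypoints (3 total):
(0, 0)
(0, 15)
(14.869, 23.242)

Answer: (0, 0)
(0, 15)
(14.869, 23.242)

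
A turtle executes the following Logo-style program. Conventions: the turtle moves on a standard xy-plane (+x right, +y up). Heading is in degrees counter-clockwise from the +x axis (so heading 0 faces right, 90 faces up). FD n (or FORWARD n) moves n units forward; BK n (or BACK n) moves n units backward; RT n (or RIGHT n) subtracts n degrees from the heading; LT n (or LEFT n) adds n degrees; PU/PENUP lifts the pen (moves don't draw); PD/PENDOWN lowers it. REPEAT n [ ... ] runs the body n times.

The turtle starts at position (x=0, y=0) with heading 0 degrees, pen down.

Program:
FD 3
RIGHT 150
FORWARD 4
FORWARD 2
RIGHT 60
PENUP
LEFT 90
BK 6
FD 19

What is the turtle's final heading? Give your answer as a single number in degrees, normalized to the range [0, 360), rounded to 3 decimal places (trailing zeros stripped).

Answer: 240

Derivation:
Executing turtle program step by step:
Start: pos=(0,0), heading=0, pen down
FD 3: (0,0) -> (3,0) [heading=0, draw]
RT 150: heading 0 -> 210
FD 4: (3,0) -> (-0.464,-2) [heading=210, draw]
FD 2: (-0.464,-2) -> (-2.196,-3) [heading=210, draw]
RT 60: heading 210 -> 150
PU: pen up
LT 90: heading 150 -> 240
BK 6: (-2.196,-3) -> (0.804,2.196) [heading=240, move]
FD 19: (0.804,2.196) -> (-8.696,-14.258) [heading=240, move]
Final: pos=(-8.696,-14.258), heading=240, 3 segment(s) drawn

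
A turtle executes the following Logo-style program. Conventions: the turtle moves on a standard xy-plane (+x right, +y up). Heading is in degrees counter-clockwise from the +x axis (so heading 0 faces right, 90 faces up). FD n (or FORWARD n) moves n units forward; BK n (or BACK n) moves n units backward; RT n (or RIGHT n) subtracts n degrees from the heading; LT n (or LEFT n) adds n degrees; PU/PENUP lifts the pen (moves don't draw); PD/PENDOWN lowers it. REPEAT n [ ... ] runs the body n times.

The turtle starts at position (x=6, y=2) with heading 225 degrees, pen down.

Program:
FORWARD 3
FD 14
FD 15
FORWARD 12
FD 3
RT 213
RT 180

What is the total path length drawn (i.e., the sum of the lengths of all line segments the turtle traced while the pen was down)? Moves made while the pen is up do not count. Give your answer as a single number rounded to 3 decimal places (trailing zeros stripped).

Answer: 47

Derivation:
Executing turtle program step by step:
Start: pos=(6,2), heading=225, pen down
FD 3: (6,2) -> (3.879,-0.121) [heading=225, draw]
FD 14: (3.879,-0.121) -> (-6.021,-10.021) [heading=225, draw]
FD 15: (-6.021,-10.021) -> (-16.627,-20.627) [heading=225, draw]
FD 12: (-16.627,-20.627) -> (-25.113,-29.113) [heading=225, draw]
FD 3: (-25.113,-29.113) -> (-27.234,-31.234) [heading=225, draw]
RT 213: heading 225 -> 12
RT 180: heading 12 -> 192
Final: pos=(-27.234,-31.234), heading=192, 5 segment(s) drawn

Segment lengths:
  seg 1: (6,2) -> (3.879,-0.121), length = 3
  seg 2: (3.879,-0.121) -> (-6.021,-10.021), length = 14
  seg 3: (-6.021,-10.021) -> (-16.627,-20.627), length = 15
  seg 4: (-16.627,-20.627) -> (-25.113,-29.113), length = 12
  seg 5: (-25.113,-29.113) -> (-27.234,-31.234), length = 3
Total = 47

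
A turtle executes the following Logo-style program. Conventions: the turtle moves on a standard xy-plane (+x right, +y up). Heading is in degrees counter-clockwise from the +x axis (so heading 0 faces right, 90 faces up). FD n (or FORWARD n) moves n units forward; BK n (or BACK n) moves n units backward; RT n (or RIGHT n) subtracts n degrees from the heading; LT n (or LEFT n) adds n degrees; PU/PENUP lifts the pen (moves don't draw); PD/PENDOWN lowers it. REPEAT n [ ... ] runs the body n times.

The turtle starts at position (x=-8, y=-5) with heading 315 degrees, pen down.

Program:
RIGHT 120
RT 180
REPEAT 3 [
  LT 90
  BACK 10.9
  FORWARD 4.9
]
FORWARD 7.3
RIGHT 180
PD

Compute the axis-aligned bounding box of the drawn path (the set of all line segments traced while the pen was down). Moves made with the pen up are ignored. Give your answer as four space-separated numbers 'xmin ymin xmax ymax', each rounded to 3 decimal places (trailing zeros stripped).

Answer: -8 -15.529 4.082 1.286

Derivation:
Executing turtle program step by step:
Start: pos=(-8,-5), heading=315, pen down
RT 120: heading 315 -> 195
RT 180: heading 195 -> 15
REPEAT 3 [
  -- iteration 1/3 --
  LT 90: heading 15 -> 105
  BK 10.9: (-8,-5) -> (-5.179,-15.529) [heading=105, draw]
  FD 4.9: (-5.179,-15.529) -> (-6.447,-10.796) [heading=105, draw]
  -- iteration 2/3 --
  LT 90: heading 105 -> 195
  BK 10.9: (-6.447,-10.796) -> (4.082,-7.974) [heading=195, draw]
  FD 4.9: (4.082,-7.974) -> (-0.652,-9.243) [heading=195, draw]
  -- iteration 3/3 --
  LT 90: heading 195 -> 285
  BK 10.9: (-0.652,-9.243) -> (-3.473,1.286) [heading=285, draw]
  FD 4.9: (-3.473,1.286) -> (-2.204,-3.447) [heading=285, draw]
]
FD 7.3: (-2.204,-3.447) -> (-0.315,-10.498) [heading=285, draw]
RT 180: heading 285 -> 105
PD: pen down
Final: pos=(-0.315,-10.498), heading=105, 7 segment(s) drawn

Segment endpoints: x in {-8, -6.447, -5.179, -3.473, -2.204, -0.652, -0.315, 4.082}, y in {-15.529, -10.796, -10.498, -9.243, -7.974, -5, -3.447, 1.286}
xmin=-8, ymin=-15.529, xmax=4.082, ymax=1.286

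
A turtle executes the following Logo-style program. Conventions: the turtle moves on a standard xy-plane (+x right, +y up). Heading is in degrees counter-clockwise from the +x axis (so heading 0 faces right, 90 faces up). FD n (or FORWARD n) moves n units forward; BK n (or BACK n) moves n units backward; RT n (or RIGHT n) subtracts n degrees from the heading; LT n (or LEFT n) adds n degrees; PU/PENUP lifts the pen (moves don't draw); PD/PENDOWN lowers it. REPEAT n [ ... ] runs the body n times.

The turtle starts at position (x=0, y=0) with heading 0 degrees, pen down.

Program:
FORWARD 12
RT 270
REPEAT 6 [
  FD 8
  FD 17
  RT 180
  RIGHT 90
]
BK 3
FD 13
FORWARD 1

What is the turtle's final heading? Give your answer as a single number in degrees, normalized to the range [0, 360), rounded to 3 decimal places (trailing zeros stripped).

Answer: 270

Derivation:
Executing turtle program step by step:
Start: pos=(0,0), heading=0, pen down
FD 12: (0,0) -> (12,0) [heading=0, draw]
RT 270: heading 0 -> 90
REPEAT 6 [
  -- iteration 1/6 --
  FD 8: (12,0) -> (12,8) [heading=90, draw]
  FD 17: (12,8) -> (12,25) [heading=90, draw]
  RT 180: heading 90 -> 270
  RT 90: heading 270 -> 180
  -- iteration 2/6 --
  FD 8: (12,25) -> (4,25) [heading=180, draw]
  FD 17: (4,25) -> (-13,25) [heading=180, draw]
  RT 180: heading 180 -> 0
  RT 90: heading 0 -> 270
  -- iteration 3/6 --
  FD 8: (-13,25) -> (-13,17) [heading=270, draw]
  FD 17: (-13,17) -> (-13,0) [heading=270, draw]
  RT 180: heading 270 -> 90
  RT 90: heading 90 -> 0
  -- iteration 4/6 --
  FD 8: (-13,0) -> (-5,0) [heading=0, draw]
  FD 17: (-5,0) -> (12,0) [heading=0, draw]
  RT 180: heading 0 -> 180
  RT 90: heading 180 -> 90
  -- iteration 5/6 --
  FD 8: (12,0) -> (12,8) [heading=90, draw]
  FD 17: (12,8) -> (12,25) [heading=90, draw]
  RT 180: heading 90 -> 270
  RT 90: heading 270 -> 180
  -- iteration 6/6 --
  FD 8: (12,25) -> (4,25) [heading=180, draw]
  FD 17: (4,25) -> (-13,25) [heading=180, draw]
  RT 180: heading 180 -> 0
  RT 90: heading 0 -> 270
]
BK 3: (-13,25) -> (-13,28) [heading=270, draw]
FD 13: (-13,28) -> (-13,15) [heading=270, draw]
FD 1: (-13,15) -> (-13,14) [heading=270, draw]
Final: pos=(-13,14), heading=270, 16 segment(s) drawn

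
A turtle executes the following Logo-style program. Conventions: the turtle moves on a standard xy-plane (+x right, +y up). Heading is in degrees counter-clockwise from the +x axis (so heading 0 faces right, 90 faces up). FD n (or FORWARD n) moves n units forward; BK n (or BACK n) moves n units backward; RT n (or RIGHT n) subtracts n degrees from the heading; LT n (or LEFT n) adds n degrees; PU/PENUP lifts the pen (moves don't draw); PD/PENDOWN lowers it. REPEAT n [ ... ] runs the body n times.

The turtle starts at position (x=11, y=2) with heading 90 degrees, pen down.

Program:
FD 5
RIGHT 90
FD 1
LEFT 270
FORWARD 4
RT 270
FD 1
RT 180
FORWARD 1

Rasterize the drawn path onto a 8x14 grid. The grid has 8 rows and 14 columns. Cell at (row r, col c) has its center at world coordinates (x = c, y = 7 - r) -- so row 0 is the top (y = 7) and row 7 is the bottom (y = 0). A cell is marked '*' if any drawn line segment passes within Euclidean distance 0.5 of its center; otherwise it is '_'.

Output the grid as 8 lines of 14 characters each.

Segment 0: (11,2) -> (11,7)
Segment 1: (11,7) -> (12,7)
Segment 2: (12,7) -> (12,3)
Segment 3: (12,3) -> (13,3)
Segment 4: (13,3) -> (12,3)

Answer: ___________**_
___________**_
___________**_
___________**_
___________***
___________*__
______________
______________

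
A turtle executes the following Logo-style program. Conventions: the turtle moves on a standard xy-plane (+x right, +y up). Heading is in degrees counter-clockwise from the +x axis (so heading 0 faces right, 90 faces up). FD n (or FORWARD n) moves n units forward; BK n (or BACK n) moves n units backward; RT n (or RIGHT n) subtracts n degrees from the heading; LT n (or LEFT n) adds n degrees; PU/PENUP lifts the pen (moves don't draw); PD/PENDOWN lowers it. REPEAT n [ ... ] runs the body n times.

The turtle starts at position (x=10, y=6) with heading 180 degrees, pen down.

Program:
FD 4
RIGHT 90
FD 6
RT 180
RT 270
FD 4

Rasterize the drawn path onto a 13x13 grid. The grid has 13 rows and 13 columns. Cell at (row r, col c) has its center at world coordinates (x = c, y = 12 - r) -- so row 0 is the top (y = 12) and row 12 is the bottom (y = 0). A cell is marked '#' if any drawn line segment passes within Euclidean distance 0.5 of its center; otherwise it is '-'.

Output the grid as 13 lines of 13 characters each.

Segment 0: (10,6) -> (6,6)
Segment 1: (6,6) -> (6,12)
Segment 2: (6,12) -> (10,12)

Answer: ------#####--
------#------
------#------
------#------
------#------
------#------
------#####--
-------------
-------------
-------------
-------------
-------------
-------------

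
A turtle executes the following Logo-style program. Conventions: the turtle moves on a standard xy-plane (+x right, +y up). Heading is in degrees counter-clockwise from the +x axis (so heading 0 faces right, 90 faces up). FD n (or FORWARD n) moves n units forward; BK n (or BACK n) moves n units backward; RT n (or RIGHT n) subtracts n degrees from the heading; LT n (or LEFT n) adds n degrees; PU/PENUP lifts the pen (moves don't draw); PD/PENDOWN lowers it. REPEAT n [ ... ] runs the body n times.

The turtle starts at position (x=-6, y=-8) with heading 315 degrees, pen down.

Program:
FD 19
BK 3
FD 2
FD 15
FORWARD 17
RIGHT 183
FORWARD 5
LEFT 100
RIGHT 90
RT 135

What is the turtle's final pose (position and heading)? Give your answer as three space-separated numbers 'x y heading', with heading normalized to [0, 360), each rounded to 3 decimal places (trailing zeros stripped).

Executing turtle program step by step:
Start: pos=(-6,-8), heading=315, pen down
FD 19: (-6,-8) -> (7.435,-21.435) [heading=315, draw]
BK 3: (7.435,-21.435) -> (5.314,-19.314) [heading=315, draw]
FD 2: (5.314,-19.314) -> (6.728,-20.728) [heading=315, draw]
FD 15: (6.728,-20.728) -> (17.335,-31.335) [heading=315, draw]
FD 17: (17.335,-31.335) -> (29.355,-43.355) [heading=315, draw]
RT 183: heading 315 -> 132
FD 5: (29.355,-43.355) -> (26.01,-39.64) [heading=132, draw]
LT 100: heading 132 -> 232
RT 90: heading 232 -> 142
RT 135: heading 142 -> 7
Final: pos=(26.01,-39.64), heading=7, 6 segment(s) drawn

Answer: 26.01 -39.64 7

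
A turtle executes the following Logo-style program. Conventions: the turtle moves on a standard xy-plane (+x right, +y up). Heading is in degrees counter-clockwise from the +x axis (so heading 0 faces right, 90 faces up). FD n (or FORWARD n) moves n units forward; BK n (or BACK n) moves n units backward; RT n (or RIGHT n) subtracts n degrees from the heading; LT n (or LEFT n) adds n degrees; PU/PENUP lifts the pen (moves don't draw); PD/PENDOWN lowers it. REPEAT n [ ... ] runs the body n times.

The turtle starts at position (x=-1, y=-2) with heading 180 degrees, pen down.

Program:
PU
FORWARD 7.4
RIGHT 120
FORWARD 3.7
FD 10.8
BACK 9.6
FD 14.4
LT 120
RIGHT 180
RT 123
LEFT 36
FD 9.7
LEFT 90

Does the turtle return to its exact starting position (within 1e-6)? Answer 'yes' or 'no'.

Executing turtle program step by step:
Start: pos=(-1,-2), heading=180, pen down
PU: pen up
FD 7.4: (-1,-2) -> (-8.4,-2) [heading=180, move]
RT 120: heading 180 -> 60
FD 3.7: (-8.4,-2) -> (-6.55,1.204) [heading=60, move]
FD 10.8: (-6.55,1.204) -> (-1.15,10.557) [heading=60, move]
BK 9.6: (-1.15,10.557) -> (-5.95,2.244) [heading=60, move]
FD 14.4: (-5.95,2.244) -> (1.25,14.714) [heading=60, move]
LT 120: heading 60 -> 180
RT 180: heading 180 -> 0
RT 123: heading 0 -> 237
LT 36: heading 237 -> 273
FD 9.7: (1.25,14.714) -> (1.758,5.028) [heading=273, move]
LT 90: heading 273 -> 3
Final: pos=(1.758,5.028), heading=3, 0 segment(s) drawn

Start position: (-1, -2)
Final position: (1.758, 5.028)
Distance = 7.549; >= 1e-6 -> NOT closed

Answer: no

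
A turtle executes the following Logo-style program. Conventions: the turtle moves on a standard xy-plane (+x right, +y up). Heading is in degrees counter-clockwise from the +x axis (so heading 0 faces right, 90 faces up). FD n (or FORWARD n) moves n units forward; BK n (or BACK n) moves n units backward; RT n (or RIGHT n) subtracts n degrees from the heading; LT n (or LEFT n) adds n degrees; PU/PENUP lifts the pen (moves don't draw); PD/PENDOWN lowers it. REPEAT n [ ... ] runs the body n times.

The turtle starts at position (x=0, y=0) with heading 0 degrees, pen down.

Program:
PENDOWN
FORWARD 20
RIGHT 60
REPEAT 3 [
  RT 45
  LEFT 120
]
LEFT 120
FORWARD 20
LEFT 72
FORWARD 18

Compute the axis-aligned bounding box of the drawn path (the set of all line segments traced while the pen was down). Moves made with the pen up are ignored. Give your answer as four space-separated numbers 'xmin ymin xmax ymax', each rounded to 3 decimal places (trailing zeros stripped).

Executing turtle program step by step:
Start: pos=(0,0), heading=0, pen down
PD: pen down
FD 20: (0,0) -> (20,0) [heading=0, draw]
RT 60: heading 0 -> 300
REPEAT 3 [
  -- iteration 1/3 --
  RT 45: heading 300 -> 255
  LT 120: heading 255 -> 15
  -- iteration 2/3 --
  RT 45: heading 15 -> 330
  LT 120: heading 330 -> 90
  -- iteration 3/3 --
  RT 45: heading 90 -> 45
  LT 120: heading 45 -> 165
]
LT 120: heading 165 -> 285
FD 20: (20,0) -> (25.176,-19.319) [heading=285, draw]
LT 72: heading 285 -> 357
FD 18: (25.176,-19.319) -> (43.152,-20.261) [heading=357, draw]
Final: pos=(43.152,-20.261), heading=357, 3 segment(s) drawn

Segment endpoints: x in {0, 20, 25.176, 43.152}, y in {-20.261, -19.319, 0}
xmin=0, ymin=-20.261, xmax=43.152, ymax=0

Answer: 0 -20.261 43.152 0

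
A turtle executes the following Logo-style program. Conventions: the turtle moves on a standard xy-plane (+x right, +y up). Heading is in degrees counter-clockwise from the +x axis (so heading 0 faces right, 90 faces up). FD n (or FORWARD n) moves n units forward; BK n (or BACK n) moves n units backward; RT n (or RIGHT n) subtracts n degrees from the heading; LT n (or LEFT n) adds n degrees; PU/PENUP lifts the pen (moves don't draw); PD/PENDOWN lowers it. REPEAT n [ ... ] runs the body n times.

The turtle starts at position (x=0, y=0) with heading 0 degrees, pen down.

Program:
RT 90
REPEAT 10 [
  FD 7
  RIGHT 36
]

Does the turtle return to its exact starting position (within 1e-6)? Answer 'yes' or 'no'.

Answer: yes

Derivation:
Executing turtle program step by step:
Start: pos=(0,0), heading=0, pen down
RT 90: heading 0 -> 270
REPEAT 10 [
  -- iteration 1/10 --
  FD 7: (0,0) -> (0,-7) [heading=270, draw]
  RT 36: heading 270 -> 234
  -- iteration 2/10 --
  FD 7: (0,-7) -> (-4.114,-12.663) [heading=234, draw]
  RT 36: heading 234 -> 198
  -- iteration 3/10 --
  FD 7: (-4.114,-12.663) -> (-10.772,-14.826) [heading=198, draw]
  RT 36: heading 198 -> 162
  -- iteration 4/10 --
  FD 7: (-10.772,-14.826) -> (-17.429,-12.663) [heading=162, draw]
  RT 36: heading 162 -> 126
  -- iteration 5/10 --
  FD 7: (-17.429,-12.663) -> (-21.544,-7) [heading=126, draw]
  RT 36: heading 126 -> 90
  -- iteration 6/10 --
  FD 7: (-21.544,-7) -> (-21.544,0) [heading=90, draw]
  RT 36: heading 90 -> 54
  -- iteration 7/10 --
  FD 7: (-21.544,0) -> (-17.429,5.663) [heading=54, draw]
  RT 36: heading 54 -> 18
  -- iteration 8/10 --
  FD 7: (-17.429,5.663) -> (-10.772,7.826) [heading=18, draw]
  RT 36: heading 18 -> 342
  -- iteration 9/10 --
  FD 7: (-10.772,7.826) -> (-4.114,5.663) [heading=342, draw]
  RT 36: heading 342 -> 306
  -- iteration 10/10 --
  FD 7: (-4.114,5.663) -> (0,0) [heading=306, draw]
  RT 36: heading 306 -> 270
]
Final: pos=(0,0), heading=270, 10 segment(s) drawn

Start position: (0, 0)
Final position: (0, 0)
Distance = 0; < 1e-6 -> CLOSED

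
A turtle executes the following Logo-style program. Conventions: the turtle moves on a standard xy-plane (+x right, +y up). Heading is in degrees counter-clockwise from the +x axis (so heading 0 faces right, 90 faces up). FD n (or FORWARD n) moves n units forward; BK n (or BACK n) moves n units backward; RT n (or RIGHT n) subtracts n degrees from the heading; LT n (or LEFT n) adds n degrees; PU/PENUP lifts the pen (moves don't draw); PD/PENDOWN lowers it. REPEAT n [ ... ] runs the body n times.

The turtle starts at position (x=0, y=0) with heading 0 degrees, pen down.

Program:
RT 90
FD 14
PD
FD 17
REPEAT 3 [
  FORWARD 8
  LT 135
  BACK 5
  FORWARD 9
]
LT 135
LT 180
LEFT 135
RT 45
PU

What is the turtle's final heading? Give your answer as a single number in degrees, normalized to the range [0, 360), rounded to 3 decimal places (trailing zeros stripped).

Executing turtle program step by step:
Start: pos=(0,0), heading=0, pen down
RT 90: heading 0 -> 270
FD 14: (0,0) -> (0,-14) [heading=270, draw]
PD: pen down
FD 17: (0,-14) -> (0,-31) [heading=270, draw]
REPEAT 3 [
  -- iteration 1/3 --
  FD 8: (0,-31) -> (0,-39) [heading=270, draw]
  LT 135: heading 270 -> 45
  BK 5: (0,-39) -> (-3.536,-42.536) [heading=45, draw]
  FD 9: (-3.536,-42.536) -> (2.828,-36.172) [heading=45, draw]
  -- iteration 2/3 --
  FD 8: (2.828,-36.172) -> (8.485,-30.515) [heading=45, draw]
  LT 135: heading 45 -> 180
  BK 5: (8.485,-30.515) -> (13.485,-30.515) [heading=180, draw]
  FD 9: (13.485,-30.515) -> (4.485,-30.515) [heading=180, draw]
  -- iteration 3/3 --
  FD 8: (4.485,-30.515) -> (-3.515,-30.515) [heading=180, draw]
  LT 135: heading 180 -> 315
  BK 5: (-3.515,-30.515) -> (-7.05,-26.979) [heading=315, draw]
  FD 9: (-7.05,-26.979) -> (-0.686,-33.343) [heading=315, draw]
]
LT 135: heading 315 -> 90
LT 180: heading 90 -> 270
LT 135: heading 270 -> 45
RT 45: heading 45 -> 0
PU: pen up
Final: pos=(-0.686,-33.343), heading=0, 11 segment(s) drawn

Answer: 0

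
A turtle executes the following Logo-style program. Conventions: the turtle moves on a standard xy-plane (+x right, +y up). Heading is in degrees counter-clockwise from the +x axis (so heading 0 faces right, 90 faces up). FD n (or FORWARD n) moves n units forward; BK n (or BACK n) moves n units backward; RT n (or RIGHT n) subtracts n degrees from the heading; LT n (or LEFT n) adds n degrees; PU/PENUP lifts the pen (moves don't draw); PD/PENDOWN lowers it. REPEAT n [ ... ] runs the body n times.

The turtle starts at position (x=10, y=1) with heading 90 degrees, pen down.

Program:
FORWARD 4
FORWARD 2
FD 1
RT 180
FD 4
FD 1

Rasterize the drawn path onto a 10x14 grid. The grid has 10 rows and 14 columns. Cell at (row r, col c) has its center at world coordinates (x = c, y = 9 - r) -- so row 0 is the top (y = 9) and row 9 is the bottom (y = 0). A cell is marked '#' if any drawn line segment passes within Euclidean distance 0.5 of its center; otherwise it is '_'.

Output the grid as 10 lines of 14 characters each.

Answer: ______________
__________#___
__________#___
__________#___
__________#___
__________#___
__________#___
__________#___
__________#___
______________

Derivation:
Segment 0: (10,1) -> (10,5)
Segment 1: (10,5) -> (10,7)
Segment 2: (10,7) -> (10,8)
Segment 3: (10,8) -> (10,4)
Segment 4: (10,4) -> (10,3)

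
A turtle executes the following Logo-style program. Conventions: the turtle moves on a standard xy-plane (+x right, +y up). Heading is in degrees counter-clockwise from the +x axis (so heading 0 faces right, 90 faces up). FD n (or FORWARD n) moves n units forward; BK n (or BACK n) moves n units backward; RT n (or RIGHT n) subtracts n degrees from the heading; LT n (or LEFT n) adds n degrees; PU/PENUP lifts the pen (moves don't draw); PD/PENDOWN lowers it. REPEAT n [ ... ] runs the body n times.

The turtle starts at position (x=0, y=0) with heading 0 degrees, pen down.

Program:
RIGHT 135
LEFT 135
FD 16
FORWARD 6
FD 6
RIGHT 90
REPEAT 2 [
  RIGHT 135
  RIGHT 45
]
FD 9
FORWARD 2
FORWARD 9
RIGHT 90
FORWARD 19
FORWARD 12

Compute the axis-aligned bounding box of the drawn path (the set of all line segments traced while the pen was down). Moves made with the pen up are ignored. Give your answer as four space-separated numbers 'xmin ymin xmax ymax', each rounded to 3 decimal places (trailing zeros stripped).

Executing turtle program step by step:
Start: pos=(0,0), heading=0, pen down
RT 135: heading 0 -> 225
LT 135: heading 225 -> 0
FD 16: (0,0) -> (16,0) [heading=0, draw]
FD 6: (16,0) -> (22,0) [heading=0, draw]
FD 6: (22,0) -> (28,0) [heading=0, draw]
RT 90: heading 0 -> 270
REPEAT 2 [
  -- iteration 1/2 --
  RT 135: heading 270 -> 135
  RT 45: heading 135 -> 90
  -- iteration 2/2 --
  RT 135: heading 90 -> 315
  RT 45: heading 315 -> 270
]
FD 9: (28,0) -> (28,-9) [heading=270, draw]
FD 2: (28,-9) -> (28,-11) [heading=270, draw]
FD 9: (28,-11) -> (28,-20) [heading=270, draw]
RT 90: heading 270 -> 180
FD 19: (28,-20) -> (9,-20) [heading=180, draw]
FD 12: (9,-20) -> (-3,-20) [heading=180, draw]
Final: pos=(-3,-20), heading=180, 8 segment(s) drawn

Segment endpoints: x in {-3, 0, 9, 16, 22, 28, 28, 28}, y in {-20, -20, -20, -11, -9, 0}
xmin=-3, ymin=-20, xmax=28, ymax=0

Answer: -3 -20 28 0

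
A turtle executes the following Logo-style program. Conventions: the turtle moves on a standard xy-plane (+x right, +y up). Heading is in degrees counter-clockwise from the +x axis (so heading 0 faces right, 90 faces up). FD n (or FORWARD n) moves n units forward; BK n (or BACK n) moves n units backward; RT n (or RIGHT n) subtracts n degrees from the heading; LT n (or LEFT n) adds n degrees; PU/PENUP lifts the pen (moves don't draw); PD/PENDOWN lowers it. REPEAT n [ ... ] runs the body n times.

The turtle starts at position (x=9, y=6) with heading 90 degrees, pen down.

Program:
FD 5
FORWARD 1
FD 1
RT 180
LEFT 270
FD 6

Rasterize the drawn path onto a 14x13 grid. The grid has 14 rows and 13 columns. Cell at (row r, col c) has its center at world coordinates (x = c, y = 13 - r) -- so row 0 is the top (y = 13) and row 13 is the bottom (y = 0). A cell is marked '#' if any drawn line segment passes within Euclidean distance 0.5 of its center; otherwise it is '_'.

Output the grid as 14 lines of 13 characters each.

Answer: ___#######___
_________#___
_________#___
_________#___
_________#___
_________#___
_________#___
_________#___
_____________
_____________
_____________
_____________
_____________
_____________

Derivation:
Segment 0: (9,6) -> (9,11)
Segment 1: (9,11) -> (9,12)
Segment 2: (9,12) -> (9,13)
Segment 3: (9,13) -> (3,13)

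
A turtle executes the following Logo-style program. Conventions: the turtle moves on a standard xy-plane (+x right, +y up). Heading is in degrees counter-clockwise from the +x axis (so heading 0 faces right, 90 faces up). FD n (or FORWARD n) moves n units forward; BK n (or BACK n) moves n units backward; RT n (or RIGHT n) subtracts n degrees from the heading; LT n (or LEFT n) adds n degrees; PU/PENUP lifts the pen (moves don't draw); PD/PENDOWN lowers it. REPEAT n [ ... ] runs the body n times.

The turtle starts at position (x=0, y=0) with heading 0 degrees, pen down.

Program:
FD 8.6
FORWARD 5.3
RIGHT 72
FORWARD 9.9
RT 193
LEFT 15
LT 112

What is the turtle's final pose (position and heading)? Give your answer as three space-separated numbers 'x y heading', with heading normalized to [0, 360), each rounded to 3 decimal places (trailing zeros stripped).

Executing turtle program step by step:
Start: pos=(0,0), heading=0, pen down
FD 8.6: (0,0) -> (8.6,0) [heading=0, draw]
FD 5.3: (8.6,0) -> (13.9,0) [heading=0, draw]
RT 72: heading 0 -> 288
FD 9.9: (13.9,0) -> (16.959,-9.415) [heading=288, draw]
RT 193: heading 288 -> 95
LT 15: heading 95 -> 110
LT 112: heading 110 -> 222
Final: pos=(16.959,-9.415), heading=222, 3 segment(s) drawn

Answer: 16.959 -9.415 222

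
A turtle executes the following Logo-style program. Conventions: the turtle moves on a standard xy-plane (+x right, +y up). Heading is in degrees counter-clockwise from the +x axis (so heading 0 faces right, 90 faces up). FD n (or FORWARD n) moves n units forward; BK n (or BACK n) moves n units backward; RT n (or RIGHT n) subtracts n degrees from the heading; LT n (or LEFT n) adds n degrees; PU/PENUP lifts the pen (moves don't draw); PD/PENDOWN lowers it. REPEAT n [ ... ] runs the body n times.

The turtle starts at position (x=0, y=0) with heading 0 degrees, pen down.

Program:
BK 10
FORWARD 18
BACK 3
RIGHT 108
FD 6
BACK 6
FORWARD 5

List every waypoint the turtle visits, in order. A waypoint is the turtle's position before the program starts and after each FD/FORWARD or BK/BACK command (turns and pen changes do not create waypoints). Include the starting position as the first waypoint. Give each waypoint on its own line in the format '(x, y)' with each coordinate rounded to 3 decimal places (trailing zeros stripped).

Answer: (0, 0)
(-10, 0)
(8, 0)
(5, 0)
(3.146, -5.706)
(5, 0)
(3.455, -4.755)

Derivation:
Executing turtle program step by step:
Start: pos=(0,0), heading=0, pen down
BK 10: (0,0) -> (-10,0) [heading=0, draw]
FD 18: (-10,0) -> (8,0) [heading=0, draw]
BK 3: (8,0) -> (5,0) [heading=0, draw]
RT 108: heading 0 -> 252
FD 6: (5,0) -> (3.146,-5.706) [heading=252, draw]
BK 6: (3.146,-5.706) -> (5,0) [heading=252, draw]
FD 5: (5,0) -> (3.455,-4.755) [heading=252, draw]
Final: pos=(3.455,-4.755), heading=252, 6 segment(s) drawn
Waypoints (7 total):
(0, 0)
(-10, 0)
(8, 0)
(5, 0)
(3.146, -5.706)
(5, 0)
(3.455, -4.755)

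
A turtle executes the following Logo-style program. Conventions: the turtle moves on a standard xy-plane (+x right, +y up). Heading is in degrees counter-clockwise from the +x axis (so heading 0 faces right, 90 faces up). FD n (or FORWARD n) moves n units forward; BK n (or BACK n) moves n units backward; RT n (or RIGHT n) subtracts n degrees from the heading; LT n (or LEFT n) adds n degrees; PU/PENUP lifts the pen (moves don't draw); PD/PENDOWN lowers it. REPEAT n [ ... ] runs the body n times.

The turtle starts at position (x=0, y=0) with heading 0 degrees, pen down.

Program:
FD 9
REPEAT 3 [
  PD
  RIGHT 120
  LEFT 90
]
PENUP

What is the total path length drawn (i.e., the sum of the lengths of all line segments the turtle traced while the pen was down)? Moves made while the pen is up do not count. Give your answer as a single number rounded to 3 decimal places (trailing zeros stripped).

Answer: 9

Derivation:
Executing turtle program step by step:
Start: pos=(0,0), heading=0, pen down
FD 9: (0,0) -> (9,0) [heading=0, draw]
REPEAT 3 [
  -- iteration 1/3 --
  PD: pen down
  RT 120: heading 0 -> 240
  LT 90: heading 240 -> 330
  -- iteration 2/3 --
  PD: pen down
  RT 120: heading 330 -> 210
  LT 90: heading 210 -> 300
  -- iteration 3/3 --
  PD: pen down
  RT 120: heading 300 -> 180
  LT 90: heading 180 -> 270
]
PU: pen up
Final: pos=(9,0), heading=270, 1 segment(s) drawn

Segment lengths:
  seg 1: (0,0) -> (9,0), length = 9
Total = 9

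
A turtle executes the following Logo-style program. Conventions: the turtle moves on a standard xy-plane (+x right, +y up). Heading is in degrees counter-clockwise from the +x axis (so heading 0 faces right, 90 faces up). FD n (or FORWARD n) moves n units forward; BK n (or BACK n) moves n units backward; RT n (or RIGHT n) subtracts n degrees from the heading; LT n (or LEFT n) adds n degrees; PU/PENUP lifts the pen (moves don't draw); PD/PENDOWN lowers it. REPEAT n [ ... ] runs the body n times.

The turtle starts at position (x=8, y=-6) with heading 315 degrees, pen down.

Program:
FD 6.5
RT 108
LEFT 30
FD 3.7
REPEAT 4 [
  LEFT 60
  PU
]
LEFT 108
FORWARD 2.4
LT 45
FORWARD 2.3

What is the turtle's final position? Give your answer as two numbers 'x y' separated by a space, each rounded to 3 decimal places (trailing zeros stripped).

Executing turtle program step by step:
Start: pos=(8,-6), heading=315, pen down
FD 6.5: (8,-6) -> (12.596,-10.596) [heading=315, draw]
RT 108: heading 315 -> 207
LT 30: heading 207 -> 237
FD 3.7: (12.596,-10.596) -> (10.581,-13.699) [heading=237, draw]
REPEAT 4 [
  -- iteration 1/4 --
  LT 60: heading 237 -> 297
  PU: pen up
  -- iteration 2/4 --
  LT 60: heading 297 -> 357
  PU: pen up
  -- iteration 3/4 --
  LT 60: heading 357 -> 57
  PU: pen up
  -- iteration 4/4 --
  LT 60: heading 57 -> 117
  PU: pen up
]
LT 108: heading 117 -> 225
FD 2.4: (10.581,-13.699) -> (8.884,-15.396) [heading=225, move]
LT 45: heading 225 -> 270
FD 2.3: (8.884,-15.396) -> (8.884,-17.696) [heading=270, move]
Final: pos=(8.884,-17.696), heading=270, 2 segment(s) drawn

Answer: 8.884 -17.696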